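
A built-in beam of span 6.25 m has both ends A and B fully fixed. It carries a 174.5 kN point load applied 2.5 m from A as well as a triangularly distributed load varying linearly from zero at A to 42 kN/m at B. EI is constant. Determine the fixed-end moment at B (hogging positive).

Take the two fixed-end moments M_A, M_B as redundants; the released structure is the simple span AB.
On the primary (simply-supported) span, the end slopes from the loading are:
  at A: point load 174.5 at a = 2.5: Pab(L + b)/(6LEI) = 436.2/EI
  at B: point load 174.5 at a = 2.5: Pab(L + a)/(6LEI) = 381.7/EI
  at A: triangular load, peak 42: 7w₀L³/(360EI) = 199.4/EI
  at B: triangular load, peak 42: w₀L³/(45EI) = 227.9/EI
  θ_A0 = 635.6/EI,  θ_B0 = 609.6/EI
Flexibility coefficients: a unit moment at one end gives L/(3EI) there and L/(6EI) at the far end, so f₁₁ = f₂₂ = 2.083/EI and f₁₂ = f₂₁ = 1.042/EI.
Compatibility — zero rotation at each built-in end:
  2.083 M_A + 1.042 M_B = 635.6
  1.042 M_A + 2.083 M_B = 609.6
Solving the pair gives M_A = 211.7 kN·m and M_B = 186.7 kN·m (hogging).

M_B = 186.7 kN·m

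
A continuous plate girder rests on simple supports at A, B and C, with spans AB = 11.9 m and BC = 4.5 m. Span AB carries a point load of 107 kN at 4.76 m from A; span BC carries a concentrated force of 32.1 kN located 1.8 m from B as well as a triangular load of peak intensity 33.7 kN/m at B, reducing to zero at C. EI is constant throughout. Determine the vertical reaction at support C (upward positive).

R_C = -0.8432 kN

Release continuity at B by inserting a hinge; the redundant is the internal moment M_B. The primary structure is two simply-supported spans AB and BC.
Discontinuity in slope at B on the released structure — sum the simple-span end rotations:
  span AB: point load 107 at a = 4.76: Pab(L + a)/(6LEI) = 848.5/EI
  span BC: point load 32.1 at a = 1.8: Pab(L + b)/(6LEI) = 41.6/EI
  span BC: triangular load, peak 33.7: w₀L³/(45EI) = 68.24/EI
  relative rotation θ_0 = (848.5 + 109.8)/EI = 958.4/EI
A unit hogging moment at B produces rotation L₁/(3EI) + L₂/(3EI) = 5.467/EI.
Slope continuity at B: θ_0 = M_B·5.467/EI, so M_B = 958.4/5.467 = 175.3 kN·m (hogging).
Span BC, ΣM about C: R_B^{BC}·4.5 = 314.1 + 175.3, so R_B^{BC} = 108.8 kN and R_C = 107.9 − 108.8 = -0.8432 kN.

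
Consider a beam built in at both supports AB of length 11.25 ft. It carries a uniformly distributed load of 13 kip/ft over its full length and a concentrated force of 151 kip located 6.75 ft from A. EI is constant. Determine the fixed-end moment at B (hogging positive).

Release both end moments; the primary structure is a simply-supported span AB with redundants M_A and M_B.
End rotations of the released simple span under the applied load (×1/EI):
  at A: UDL 13: wL³/(24EI) = 771.2/EI
  at B: UDL 13: wL³/(24EI) = 771.2/EI
  at A: point load 151 at a = 6.75: Pab(L + b)/(6LEI) = 1070/EI
  at B: point load 151 at a = 6.75: Pab(L + a)/(6LEI) = 1223/EI
  θ_A0 = 1841/EI,  θ_B0 = 1994/EI
Flexibility coefficients: a unit moment at one end gives L/(3EI) there and L/(6EI) at the far end, so f₁₁ = f₂₂ = 3.75/EI and f₁₂ = f₂₁ = 1.875/EI.
Compatibility — zero rotation at each built-in end:
  3.75 M_A + 1.875 M_B = 1841
  1.875 M_A + 3.75 M_B = 1994
Solving the pair gives M_A = 300.2 kip·ft and M_B = 381.7 kip·ft (hogging).

M_B = 381.7 kip·ft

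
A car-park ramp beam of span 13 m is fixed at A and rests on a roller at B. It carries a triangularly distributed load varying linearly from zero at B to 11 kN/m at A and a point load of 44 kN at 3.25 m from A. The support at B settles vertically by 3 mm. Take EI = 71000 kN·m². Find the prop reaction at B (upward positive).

R_B = 17.79 kN

Release the roller at B. Primary structure: cantilever fixed at A.
Deflection at B on the released cantilever, summing each load's contribution:
  triangular load, peak 11 at the fixed end: w₀L⁴/(30EI) = 10472/EI
  point load 44 at a = 3.25: Pa²(3L − a)/(6EI) = 2769/EI
  δ_0 = 13242/EI
Tip deflection under a unit load at B: L³/(3EI) = 732.3/EI.
With EI = 71000 kN·m²: δ_0 = 0.1865 m and δ_{BB} = 0.010315 m/kN.
Compatibility — the beam at B must follow the support down by 0.003 m: δ_0 − R_B·δ_{BB} = 0.003, so R_B = (0.1865 − 0.003)/0.010315 = 17.79 kN.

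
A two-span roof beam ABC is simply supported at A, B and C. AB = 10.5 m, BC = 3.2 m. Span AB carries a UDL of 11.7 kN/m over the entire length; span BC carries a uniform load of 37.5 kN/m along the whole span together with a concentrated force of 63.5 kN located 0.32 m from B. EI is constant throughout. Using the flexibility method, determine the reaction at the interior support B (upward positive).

Take M_B as the redundant. Released structure: two simple spans AB and BC with a hinge at B.
Discontinuity in slope at B on the released structure — sum the simple-span end rotations:
  span AB: UDL 11.7: wL³/(24EI) = 564.3/EI
  span BC: UDL 37.5: wL³/(24EI) = 51.2/EI
  span BC: point load 63.5 at a = 0.32: Pab(L + b)/(6LEI) = 18.53/EI
  relative rotation θ_0 = (564.3 + 69.73)/EI = 634.1/EI
A unit hogging moment at B produces rotation L₁/(3EI) + L₂/(3EI) = 4.567/EI.
Slope continuity at B: θ_0 = M_B·4.567/EI, so M_B = 634.1/4.567 = 138.8 kN·m (hogging).
Span AB, ΣM about A with M_B applied at B: R_B^{AB}·10.5 = 645 + 138.8, so R_B^{AB} = 74.65 kN and R_A = 122.8 − 74.65 = 48.2 kN.
Span BC, ΣM about C: R_B^{BC}·3.2 = 374.9 + 138.8, so R_B^{BC} = 160.5 kN and R_C = 183.5 − 160.5 = 22.96 kN.
R_B = 74.65 + 160.5 = 235.2 kN.

R_B = 235.2 kN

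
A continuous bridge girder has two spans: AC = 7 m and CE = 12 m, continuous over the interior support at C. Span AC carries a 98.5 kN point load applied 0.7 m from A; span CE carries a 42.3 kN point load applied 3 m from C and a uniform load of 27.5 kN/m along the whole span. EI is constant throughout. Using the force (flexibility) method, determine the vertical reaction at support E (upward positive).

Release continuity at C by inserting a hinge; the redundant is the internal moment M_C. The primary structure is two simply-supported spans AC and CE.
Rotations at C on the released spans (each span's end-slope, ×1/EI):
  span AC: point load 98.5 at a = 0.7: Pab(L + a)/(6LEI) = 79.64/EI
  span CE: point load 42.3 at a = 3: Pab(L + b)/(6LEI) = 333.1/EI
  span CE: UDL 27.5: wL³/(24EI) = 1980/EI
  relative rotation θ_0 = (79.64 + 2313)/EI = 2393/EI
A unit hogging moment at C produces rotation L₁/(3EI) + L₂/(3EI) = 6.333/EI.
Slope continuity at C: θ_0 = M_C·6.333/EI, so M_C = 2393/6.333 = 377.8 kN·m (hogging).
Span CE, ΣM about E: R_C^{CE}·12 = 2361 + 377.8, so R_C^{CE} = 228.2 kN and R_E = 372.3 − 228.2 = 144.1 kN.

R_E = 144.1 kN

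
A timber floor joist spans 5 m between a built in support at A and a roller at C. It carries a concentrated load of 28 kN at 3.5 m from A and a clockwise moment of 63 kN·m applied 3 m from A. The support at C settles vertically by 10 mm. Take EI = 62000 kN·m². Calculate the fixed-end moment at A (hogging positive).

Take the reaction at C as the redundant and release it; the primary structure is a cantilever fixed at A.
Downward deflection at the released point C due to the loads:
  point load 28 at a = 3.5: Pa²(3L − a)/(6EI) = 657.4/EI
  clockwise couple 63 at a = 3: M₀a(2L − a)/(2EI) = 661.5/EI
  δ_0 = 1319/EI
Flexibility coefficient — unit upward force at C: δ_{CC} = L³/(3EI) = 41.67/EI.
With EI = 62000 kN·m²: δ_0 = 0.021273 m and δ_{CC} = 0.000672 m/kN.
Compatibility — the beam at C must follow the support down by 0.01 m: δ_0 − R_C·δ_{CC} = 0.01, so R_C = (0.021273 − 0.01)/0.000672 = 16.77 kN.
Moment equilibrium about A: M_A = Σ(load moments about A) − R_C·L = 161 − 16.77×5 = 77.13 kN·m.

M_A = 77.13 kN·m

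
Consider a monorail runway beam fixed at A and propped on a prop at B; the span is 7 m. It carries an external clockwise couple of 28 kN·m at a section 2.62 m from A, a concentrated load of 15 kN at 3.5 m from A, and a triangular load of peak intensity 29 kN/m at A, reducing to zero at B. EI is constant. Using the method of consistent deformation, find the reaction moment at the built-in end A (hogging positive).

Release the roller at B. Primary structure: cantilever fixed at A.
Deflection at B on the released cantilever, summing each load's contribution:
  clockwise couple 28 at a = 2.62: M₀a(2L − a)/(2EI) = 417.4/EI
  point load 15 at a = 3.5: Pa²(3L − a)/(6EI) = 535.9/EI
  triangular load, peak 29 at the fixed end: w₀L⁴/(30EI) = 2321/EI
  δ_0 = 3274/EI
Flexibility coefficient — unit upward force at B: δ_{BB} = L³/(3EI) = 114.3/EI.
The prop prevents deflection at B: R_B = δ_0/δ_{BB} = 3274/114.3 = 28.64 kN.
Moment equilibrium about A: M_A = Σ(load moments about A) − R_B·L = 317.3 − 28.64×7 = 116.9 kN·m.

M_A = 116.9 kN·m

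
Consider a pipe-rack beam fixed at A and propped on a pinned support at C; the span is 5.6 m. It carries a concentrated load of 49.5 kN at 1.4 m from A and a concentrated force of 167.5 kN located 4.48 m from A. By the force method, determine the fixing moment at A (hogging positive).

M_A = 135.5 kN·m

Choose R_C as the redundant. The primary structure is the cantilever fixed at A.
Downward deflection at the released point C due to the loads:
  point load 49.5 at a = 1.4: Pa²(3L − a)/(6EI) = 249/EI
  point load 167.5 at a = 4.48: Pa²(3L − a)/(6EI) = 6903/EI
  δ_0 = 7152/EI
Flexibility coefficient — unit upward force at C: δ_{CC} = L³/(3EI) = 58.54/EI.
The prop prevents deflection at C: R_C = δ_0/δ_{CC} = 7152/58.54 = 122.2 kN.
Moment equilibrium about A: M_A = Σ(load moments about A) − R_C·L = 819.7 − 122.2×5.6 = 135.5 kN·m.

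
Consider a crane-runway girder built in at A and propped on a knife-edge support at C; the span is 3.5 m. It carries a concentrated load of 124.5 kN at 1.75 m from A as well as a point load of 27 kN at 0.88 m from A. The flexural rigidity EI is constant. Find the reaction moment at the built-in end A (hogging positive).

Release the roller at C. Primary structure: cantilever fixed at A.
Free-end deflection of the primary structure under the applied loading (downward +):
  point load 124.5 at a = 1.75: Pa²(3L − a)/(6EI) = 556/EI
  point load 27 at a = 0.88: Pa²(3L − a)/(6EI) = 33.52/EI
  δ_0 = 589.6/EI
Tip deflection under a unit load at C: L³/(3EI) = 14.29/EI.
Compatibility at C: δ_0 − R_C·δ_{CC} = 0, so R_C = 589.6/14.29 = 41.25 kN.
Moment equilibrium about A: M_A = Σ(load moments about A) − R_C·L = 241.6 − 41.25×3.5 = 97.25 kN·m.

M_A = 97.25 kN·m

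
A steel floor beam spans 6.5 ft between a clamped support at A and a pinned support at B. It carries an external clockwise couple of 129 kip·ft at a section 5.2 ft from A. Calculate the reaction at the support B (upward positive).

Take the reaction at B as the redundant and release it; the primary structure is a cantilever fixed at A.
Free-end deflection of the primary structure under the applied loading (downward +):
  clockwise couple 129 at a = 5.2: M₀a(2L − a)/(2EI) = 2616/EI
Tip deflection under a unit load at B: L³/(3EI) = 91.54/EI.
Compatibility at B: δ_0 − R_B·δ_{BB} = 0, so R_B = 2616/91.54 = 28.58 kip.

R_B = 28.58 kip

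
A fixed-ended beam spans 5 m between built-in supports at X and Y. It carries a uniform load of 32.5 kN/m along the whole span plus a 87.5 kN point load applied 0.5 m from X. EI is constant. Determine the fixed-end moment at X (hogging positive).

Release both end moments; the primary structure is a simply-supported span XY with redundants M_X and M_Y.
Simple-span end rotations at X and Y under the given loads:
  at X: UDL 32.5: wL³/(24EI) = 169.3/EI
  at Y: UDL 32.5: wL³/(24EI) = 169.3/EI
  at X: point load 87.5 at a = 0.5: Pab(L + b)/(6LEI) = 62.34/EI
  at Y: point load 87.5 at a = 0.5: Pab(L + a)/(6LEI) = 36.09/EI
  θ_X0 = 231.6/EI,  θ_Y0 = 205.4/EI
Flexibility coefficients: a unit moment at one end gives L/(3EI) there and L/(6EI) at the far end, so f₁₁ = f₂₂ = 1.667/EI and f₁₂ = f₂₁ = 0.8333/EI.
Compatibility — zero rotation at each built-in end:
  1.667 M_X + 0.8333 M_Y = 231.6
  0.8333 M_X + 1.667 M_Y = 205.4
Solving the pair gives M_X = 103.1 kN·m and M_Y = 71.65 kN·m (hogging).

M_X = 103.1 kN·m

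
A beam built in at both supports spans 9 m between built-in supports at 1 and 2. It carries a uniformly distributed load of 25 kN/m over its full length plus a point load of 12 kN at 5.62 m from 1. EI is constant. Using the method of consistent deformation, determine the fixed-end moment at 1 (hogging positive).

M_1 = 178.3 kN·m

Release both end moments; the primary structure is a simply-supported span 12 with redundants M_1 and M_2.
End rotations of the released simple span under the applied load (×1/EI):
  at 1: UDL 25: wL³/(24EI) = 759.4/EI
  at 2: UDL 25: wL³/(24EI) = 759.4/EI
  at 1: point load 12 at a = 5.62: Pab(L + b)/(6LEI) = 52.26/EI
  at 2: point load 12 at a = 5.62: Pab(L + a)/(6LEI) = 61.71/EI
  θ_10 = 811.6/EI,  θ_20 = 821.1/EI
Flexibility coefficients: a unit moment at one end gives L/(3EI) there and L/(6EI) at the far end, so f₁₁ = f₂₂ = 3/EI and f₁₂ = f₂₁ = 1.5/EI.
Compatibility — zero rotation at each built-in end:
  3 M_1 + 1.5 M_2 = 811.6
  1.5 M_1 + 3 M_2 = 821.1
Solving the pair gives M_1 = 178.3 kN·m and M_2 = 184.6 kN·m (hogging).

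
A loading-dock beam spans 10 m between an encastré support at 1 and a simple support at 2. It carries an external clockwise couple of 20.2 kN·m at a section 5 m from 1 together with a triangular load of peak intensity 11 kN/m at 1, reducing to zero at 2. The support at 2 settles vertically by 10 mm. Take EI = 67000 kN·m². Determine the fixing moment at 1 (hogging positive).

Release the roller at 2. Primary structure: cantilever fixed at 1.
Deflection at 2 on the released cantilever, summing each load's contribution:
  clockwise couple 20.2 at a = 5: M₀a(2L − a)/(2EI) = 757.5/EI
  triangular load, peak 11 at the fixed end: w₀L⁴/(30EI) = 3667/EI
  δ_0 = 4424/EI
Tip deflection under a unit load at 2: L³/(3EI) = 333.3/EI.
With EI = 67000 kN·m²: δ_0 = 0.066032 m and δ_{22} = 0.004975 m/kN.
Compatibility — the beam at 2 must follow the support down by 0.01 m: δ_0 − R_2·δ_{22} = 0.01, so R_2 = (0.066032 − 0.01)/0.004975 = 11.26 kN.
Moment equilibrium about 1: M_1 = Σ(load moments about 1) − R_2·L = 203.5 − 11.26×10 = 90.91 kN·m.

M_1 = 90.91 kN·m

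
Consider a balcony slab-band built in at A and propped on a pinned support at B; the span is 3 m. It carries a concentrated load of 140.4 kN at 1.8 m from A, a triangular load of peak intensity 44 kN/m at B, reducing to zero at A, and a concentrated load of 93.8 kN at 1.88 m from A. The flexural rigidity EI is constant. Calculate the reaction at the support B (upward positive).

Choose R_B as the redundant. The primary structure is the cantilever fixed at A.
Primary-structure tip deflection at B by superposition:
  point load 140.4 at a = 1.8: Pa²(3L − a)/(6EI) = 545.9/EI
  triangular load, peak 44 at the free end: 11w₀L⁴/(120EI) = 326.7/EI
  point load 93.8 at a = 1.88: Pa²(3L − a)/(6EI) = 393.4/EI
  δ_0 = 1266/EI
Tip deflection under a unit load at B: L³/(3EI) = 9/EI.
Compatibility at B: δ_0 − R_B·δ_{BB} = 0, so R_B = 1266/9 = 140.7 kN.

R_B = 140.7 kN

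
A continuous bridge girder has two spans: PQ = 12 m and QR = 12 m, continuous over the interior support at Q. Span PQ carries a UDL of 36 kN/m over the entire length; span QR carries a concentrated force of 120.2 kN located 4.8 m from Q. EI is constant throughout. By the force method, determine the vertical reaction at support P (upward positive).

Release continuity at Q by inserting a hinge; the redundant is the internal moment M_Q. The primary structure is two simply-supported spans PQ and QR.
Discontinuity in slope at Q on the released structure — sum the simple-span end rotations:
  span PQ: UDL 36: wL³/(24EI) = 2592/EI
  span QR: point load 120.2 at a = 4.8: Pab(L + b)/(6LEI) = 1108/EI
  relative rotation θ_0 = (2592 + 1108)/EI = 3700/EI
A unit hogging moment at Q produces rotation L₁/(3EI) + L₂/(3EI) = 8/EI.
Compatibility: M_Q·(L₁+L₂)/(3EI) = θ_0, giving M_Q = 462.5 kN·m (hogging).
Span PQ, ΣM about P with M_Q applied at Q: R_Q^{PQ}·12 = 2592 + 462.5, so R_Q^{PQ} = 254.5 kN and R_P = 432 − 254.5 = 177.5 kN.

R_P = 177.5 kN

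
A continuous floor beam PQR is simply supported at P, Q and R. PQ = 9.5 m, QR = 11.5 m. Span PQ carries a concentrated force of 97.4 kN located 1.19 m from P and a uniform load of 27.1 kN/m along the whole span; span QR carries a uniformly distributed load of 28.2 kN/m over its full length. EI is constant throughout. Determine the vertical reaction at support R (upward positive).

R_R = 125.7 kN

Release continuity at Q by inserting a hinge; the redundant is the internal moment M_Q. The primary structure is two simply-supported spans PQ and QR.
End slopes at the hinge Q, treating each span as simply supported:
  span PQ: point load 97.4 at a = 1.19: Pab(L + a)/(6LEI) = 180.6/EI
  span PQ: UDL 27.1: wL³/(24EI) = 968.1/EI
  span QR: UDL 28.2: wL³/(24EI) = 1787/EI
  relative rotation θ_0 = (1149 + 1787)/EI = 2936/EI
A unit hogging moment at Q produces rotation L₁/(3EI) + L₂/(3EI) = 7/EI.
Compatibility: M_Q·(L₁+L₂)/(3EI) = θ_0, giving M_Q = 419.4 kN·m (hogging).
Span QR, ΣM about R: R_Q^{QR}·11.5 = 1865 + 419.4, so R_Q^{QR} = 198.6 kN and R_R = 324.3 − 198.6 = 125.7 kN.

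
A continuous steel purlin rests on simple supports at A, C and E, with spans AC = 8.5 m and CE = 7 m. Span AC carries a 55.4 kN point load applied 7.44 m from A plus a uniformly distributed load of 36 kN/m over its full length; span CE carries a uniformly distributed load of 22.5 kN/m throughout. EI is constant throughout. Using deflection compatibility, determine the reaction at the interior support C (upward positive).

R_C = 349.8 kN

Release continuity at C by inserting a hinge; the redundant is the internal moment M_C. The primary structure is two simply-supported spans AC and CE.
End slopes at the hinge C, treating each span as simply supported:
  span AC: point load 55.4 at a = 7.44: Pab(L + a)/(6LEI) = 136.6/EI
  span AC: UDL 36: wL³/(24EI) = 921.2/EI
  span CE: UDL 22.5: wL³/(24EI) = 321.6/EI
  relative rotation θ_0 = (1058 + 321.6)/EI = 1379/EI
A unit hogging moment at C produces rotation L₁/(3EI) + L₂/(3EI) = 5.167/EI.
Compatibility: M_C·(L₁+L₂)/(3EI) = θ_0, giving M_C = 267 kN·m (hogging).
Span AC, ΣM about A with M_C applied at C: R_C^{AC}·8.5 = 1713 + 267, so R_C^{AC} = 232.9 kN and R_A = 361.4 − 232.9 = 128.5 kN.
Span CE, ΣM about E: R_C^{CE}·7 = 551.2 + 267, so R_C^{CE} = 116.9 kN and R_E = 157.5 − 116.9 = 40.61 kN.
R_C = 232.9 + 116.9 = 349.8 kN.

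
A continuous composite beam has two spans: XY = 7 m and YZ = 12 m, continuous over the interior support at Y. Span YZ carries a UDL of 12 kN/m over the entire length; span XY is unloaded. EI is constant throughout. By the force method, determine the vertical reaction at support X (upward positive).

R_X = -19.49 kN

Take M_Y as the redundant. Released structure: two simple spans XY and YZ with a hinge at Y.
End slopes at the hinge Y, treating each span as simply supported:
  span YZ: UDL 12: wL³/(24EI) = 864/EI
  relative rotation θ_0 = (0 + 864)/EI = 864/EI
A unit hogging moment at Y produces rotation L₁/(3EI) + L₂/(3EI) = 6.333/EI.
Compatibility: M_Y·(L₁+L₂)/(3EI) = θ_0, giving M_Y = 136.4 kN·m (hogging).
Span XY, ΣM about X with M_Y applied at Y: R_Y^{XY}·7 = 0 + 136.4, so R_Y^{XY} = 19.49 kN and R_X = 0 − 19.49 = -19.49 kN.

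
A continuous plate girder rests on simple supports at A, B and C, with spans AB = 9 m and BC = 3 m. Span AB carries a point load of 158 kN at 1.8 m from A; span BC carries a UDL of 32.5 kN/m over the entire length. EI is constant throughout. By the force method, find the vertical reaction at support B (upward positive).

R_B = 129.9 kN

Insert a hinge at B; M_B is the redundant, and each span becomes simply supported.
Discontinuity in slope at B on the released structure — sum the simple-span end rotations:
  span AB: point load 158 at a = 1.8: Pab(L + a)/(6LEI) = 409.5/EI
  span BC: UDL 32.5: wL³/(24EI) = 36.56/EI
  relative rotation θ_0 = (409.5 + 36.56)/EI = 446.1/EI
A unit hogging moment at B produces rotation L₁/(3EI) + L₂/(3EI) = 4/EI.
Compatibility: M_B·(L₁+L₂)/(3EI) = θ_0, giving M_B = 111.5 kN·m (hogging).
Span AB, ΣM about A with M_B applied at B: R_B^{AB}·9 = 284.4 + 111.5, so R_B^{AB} = 43.99 kN and R_A = 158 − 43.99 = 114 kN.
Span BC, ΣM about C: R_B^{BC}·3 = 146.2 + 111.5, so R_B^{BC} = 85.92 kN and R_C = 97.5 − 85.92 = 11.58 kN.
R_B = 43.99 + 85.92 = 129.9 kN.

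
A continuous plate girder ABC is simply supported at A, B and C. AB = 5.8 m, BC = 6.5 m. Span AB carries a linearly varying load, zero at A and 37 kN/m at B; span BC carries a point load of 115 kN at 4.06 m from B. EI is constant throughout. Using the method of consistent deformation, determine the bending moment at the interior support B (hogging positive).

M_B = 102.8 kN·m

Insert a hinge at B; M_B is the redundant, and each span becomes simply supported.
Discontinuity in slope at B on the released structure — sum the simple-span end rotations:
  span AB: triangular load, peak 37: w₀L³/(45EI) = 160.4/EI
  span BC: point load 115 at a = 4.06: Pab(L + b)/(6LEI) = 261.1/EI
  relative rotation θ_0 = (160.4 + 261.1)/EI = 421.6/EI
A unit hogging moment at B produces rotation L₁/(3EI) + L₂/(3EI) = 4.1/EI.
Compatibility: M_B·(L₁+L₂)/(3EI) = θ_0, giving M_B = 102.8 kN·m (hogging).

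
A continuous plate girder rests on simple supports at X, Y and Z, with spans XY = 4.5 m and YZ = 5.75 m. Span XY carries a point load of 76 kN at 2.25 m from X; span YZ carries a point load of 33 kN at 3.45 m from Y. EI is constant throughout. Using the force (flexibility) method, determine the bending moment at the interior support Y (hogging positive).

M_Y = 46.04 kN·m

Release continuity at Y by inserting a hinge; the redundant is the internal moment M_Y. The primary structure is two simply-supported spans XY and YZ.
Discontinuity in slope at Y on the released structure — sum the simple-span end rotations:
  span XY: point load 76 at a = 2.25: Pab(L + a)/(6LEI) = 96.19/EI
  span YZ: point load 33 at a = 3.45: Pab(L + b)/(6LEI) = 61.1/EI
  relative rotation θ_0 = (96.19 + 61.1)/EI = 157.3/EI
A unit hogging moment at Y produces rotation L₁/(3EI) + L₂/(3EI) = 3.417/EI.
Compatibility: M_Y·(L₁+L₂)/(3EI) = θ_0, giving M_Y = 46.04 kN·m (hogging).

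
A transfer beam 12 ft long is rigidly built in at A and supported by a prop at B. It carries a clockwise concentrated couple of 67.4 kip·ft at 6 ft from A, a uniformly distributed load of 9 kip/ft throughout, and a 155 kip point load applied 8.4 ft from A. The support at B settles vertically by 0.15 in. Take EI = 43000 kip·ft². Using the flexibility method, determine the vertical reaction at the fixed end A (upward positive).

Choose R_B as the redundant. The primary structure is the cantilever fixed at A.
Deflection at B on the released cantilever, summing each load's contribution:
  clockwise couple 67.4 at a = 6: M₀a(2L − a)/(2EI) = 3640/EI
  UDL 9: wL⁴/(8EI) = 23328/EI
  point load 155 at a = 8.4: Pa²(3L − a)/(6EI) = 50309/EI
  δ_0 = 77277/EI
Flexibility coefficient — unit upward force at B: δ_{BB} = L³/(3EI) = 576/EI.
With EI = 43000 kip·ft²: δ_0 = 1.7971 ft and δ_{BB} = 0.013395 ft/kip.
Compatibility — the beam at B must follow the support down by 0.0125 ft: δ_0 − R_B·δ_{BB} = 0.0125, so R_B = (1.7971 − 0.0125)/0.013395 = 133.2 kip.
Vertical equilibrium: R_A = ΣP − R_B = 263 − 133.2 = 129.8 kip.

R_A = 129.8 kip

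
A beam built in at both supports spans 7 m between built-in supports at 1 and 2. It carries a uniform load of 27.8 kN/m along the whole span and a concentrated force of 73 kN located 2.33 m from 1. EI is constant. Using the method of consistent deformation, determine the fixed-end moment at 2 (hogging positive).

M_2 = 151.3 kN·m

Take the two fixed-end moments M_1, M_2 as redundants; the released structure is the simple span 12.
Simple-span end rotations at 1 and 2 under the given loads:
  at 1: UDL 27.8: wL³/(24EI) = 397.3/EI
  at 2: UDL 27.8: wL³/(24EI) = 397.3/EI
  at 1: point load 73 at a = 2.33: Pab(L + b)/(6LEI) = 220.7/EI
  at 2: point load 73 at a = 2.33: Pab(L + a)/(6LEI) = 176.5/EI
  θ_10 = 618/EI,  θ_20 = 573.8/EI
Flexibility coefficients: a unit moment at one end gives L/(3EI) there and L/(6EI) at the far end, so f₁₁ = f₂₂ = 2.333/EI and f₁₂ = f₂₁ = 1.167/EI.
Compatibility — zero rotation at each built-in end:
  2.333 M_1 + 1.167 M_2 = 618
  1.167 M_1 + 2.333 M_2 = 573.8
Solving the pair gives M_1 = 189.2 kN·m and M_2 = 151.3 kN·m (hogging).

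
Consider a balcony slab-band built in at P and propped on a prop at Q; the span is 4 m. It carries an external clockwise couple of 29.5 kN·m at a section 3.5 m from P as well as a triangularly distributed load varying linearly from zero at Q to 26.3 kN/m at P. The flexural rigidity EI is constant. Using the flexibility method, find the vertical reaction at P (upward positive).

Choose R_Q as the redundant. The primary structure is the cantilever fixed at P.
Deflection at Q on the released cantilever, summing each load's contribution:
  clockwise couple 29.5 at a = 3.5: M₀a(2L − a)/(2EI) = 232.3/EI
  triangular load, peak 26.3 at the fixed end: w₀L⁴/(30EI) = 224.4/EI
  δ_0 = 456.7/EI
Tip deflection under a unit load at Q: L³/(3EI) = 21.33/EI.
The prop prevents deflection at Q: R_Q = δ_0/δ_{QQ} = 456.7/21.33 = 21.41 kN.
Vertical equilibrium: R_P = ΣP − R_Q = 52.6 − 21.41 = 31.19 kN.

R_P = 31.19 kN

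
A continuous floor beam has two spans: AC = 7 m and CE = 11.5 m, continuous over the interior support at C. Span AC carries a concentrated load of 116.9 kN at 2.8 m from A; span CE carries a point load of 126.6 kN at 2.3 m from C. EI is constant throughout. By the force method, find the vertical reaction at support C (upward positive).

R_C = 189.9 kN

Take M_C as the redundant. Released structure: two simple spans AC and CE with a hinge at C.
Discontinuity in slope at C on the released structure — sum the simple-span end rotations:
  span AC: point load 116.9 at a = 2.8: Pab(L + a)/(6LEI) = 320.8/EI
  span CE: point load 126.6 at a = 2.3: Pab(L + b)/(6LEI) = 803.7/EI
  relative rotation θ_0 = (320.8 + 803.7)/EI = 1124/EI
A unit hogging moment at C produces rotation L₁/(3EI) + L₂/(3EI) = 6.167/EI.
Compatibility: M_C·(L₁+L₂)/(3EI) = θ_0, giving M_C = 182.3 kN·m (hogging).
Span AC, ΣM about A with M_C applied at C: R_C^{AC}·7 = 327.3 + 182.3, so R_C^{AC} = 72.81 kN and R_A = 116.9 − 72.81 = 44.09 kN.
Span CE, ΣM about E: R_C^{CE}·11.5 = 1165 + 182.3, so R_C^{CE} = 117.1 kN and R_E = 126.6 − 117.1 = 9.464 kN.
R_C = 72.81 + 117.1 = 189.9 kN.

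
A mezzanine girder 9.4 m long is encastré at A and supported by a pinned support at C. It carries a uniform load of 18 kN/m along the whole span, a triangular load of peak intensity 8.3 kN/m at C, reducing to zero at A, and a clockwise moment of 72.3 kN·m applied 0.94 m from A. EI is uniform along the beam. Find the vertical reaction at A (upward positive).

R_A = 121.1 kN

Take the reaction at C as the redundant and release it; the primary structure is a cantilever fixed at A.
Deflection at C on the released cantilever, summing each load's contribution:
  UDL 18: wL⁴/(8EI) = 17567/EI
  triangular load, peak 8.3 at the free end: 11w₀L⁴/(120EI) = 5940/EI
  clockwise couple 72.3 at a = 0.94: M₀a(2L − a)/(2EI) = 606.9/EI
  δ_0 = 24114/EI
Tip deflection under a unit load at C: L³/(3EI) = 276.9/EI.
Compatibility at C: δ_0 − R_C·δ_{CC} = 0, so R_C = 24114/276.9 = 87.1 kN.
Vertical equilibrium: R_A = ΣP − R_C = 208.2 − 87.1 = 121.1 kN.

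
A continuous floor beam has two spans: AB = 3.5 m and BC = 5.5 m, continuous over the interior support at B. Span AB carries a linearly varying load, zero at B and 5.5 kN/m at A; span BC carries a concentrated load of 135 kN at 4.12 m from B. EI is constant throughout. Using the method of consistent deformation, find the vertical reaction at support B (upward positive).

Insert a hinge at B; M_B is the redundant, and each span becomes simply supported.
Discontinuity in slope at B on the released structure — sum the simple-span end rotations:
  span AB: triangular load, peak 5.5: 7w₀L³/(360EI) = 4.585/EI
  span BC: point load 135 at a = 4.12: Pab(L + b)/(6LEI) = 160/EI
  relative rotation θ_0 = (4.585 + 160)/EI = 164.6/EI
A unit hogging moment at B produces rotation L₁/(3EI) + L₂/(3EI) = 3/EI.
Compatibility: M_B·(L₁+L₂)/(3EI) = θ_0, giving M_B = 54.87 kN·m (hogging).
Span AB, ΣM about A with M_B applied at B: R_B^{AB}·3.5 = 11.23 + 54.87, so R_B^{AB} = 18.89 kN and R_A = 9.625 − 18.89 = -9.26 kN.
Span BC, ΣM about C: R_B^{BC}·5.5 = 186.3 + 54.87, so R_B^{BC} = 43.85 kN and R_C = 135 − 43.85 = 91.15 kN.
R_B = 18.89 + 43.85 = 62.73 kN.

R_B = 62.73 kN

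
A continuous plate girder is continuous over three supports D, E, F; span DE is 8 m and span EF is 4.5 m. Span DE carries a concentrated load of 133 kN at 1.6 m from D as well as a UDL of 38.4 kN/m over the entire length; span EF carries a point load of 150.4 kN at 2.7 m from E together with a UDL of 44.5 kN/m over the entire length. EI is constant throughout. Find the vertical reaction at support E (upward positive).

Insert a hinge at E; M_E is the redundant, and each span becomes simply supported.
End slopes at the hinge E, treating each span as simply supported:
  span DE: point load 133 at a = 1.6: Pab(L + a)/(6LEI) = 272.4/EI
  span DE: UDL 38.4: wL³/(24EI) = 819.2/EI
  span EF: point load 150.4 at a = 2.7: Pab(L + b)/(6LEI) = 170.6/EI
  span EF: UDL 44.5: wL³/(24EI) = 169/EI
  relative rotation θ_0 = (1092 + 339.5)/EI = 1431/EI
A unit hogging moment at E produces rotation L₁/(3EI) + L₂/(3EI) = 4.167/EI.
Slope continuity at E: θ_0 = M_E·4.167/EI, so M_E = 1431/4.167 = 343.5 kN·m (hogging).
Span DE, ΣM about D with M_E applied at E: R_E^{DE}·8 = 1442 + 343.5, so R_E^{DE} = 223.1 kN and R_D = 440.2 − 223.1 = 217.1 kN.
Span EF, ΣM about F: R_E^{EF}·4.5 = 721.3 + 343.5, so R_E^{EF} = 236.6 kN and R_F = 350.6 − 236.6 = 114 kN.
R_E = 223.1 + 236.6 = 459.7 kN.

R_E = 459.7 kN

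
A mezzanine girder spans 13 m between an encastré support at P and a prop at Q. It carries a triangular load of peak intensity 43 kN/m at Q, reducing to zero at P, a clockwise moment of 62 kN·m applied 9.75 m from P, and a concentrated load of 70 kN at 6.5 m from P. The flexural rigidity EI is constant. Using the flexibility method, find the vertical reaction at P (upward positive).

Release the roller at Q. Primary structure: cantilever fixed at P.
Free-end deflection of the primary structure under the applied loading (downward +):
  triangular load, peak 43 at the free end: 11w₀L⁴/(120EI) = 112578/EI
  clockwise couple 62 at a = 9.75: M₀a(2L − a)/(2EI) = 4912/EI
  point load 70 at a = 6.5: Pa²(3L − a)/(6EI) = 16020/EI
  δ_0 = 133509/EI
Flexibility coefficient — unit upward force at Q: δ_{QQ} = L³/(3EI) = 732.3/EI.
The prop prevents deflection at Q: R_Q = δ_0/δ_{QQ} = 133509/732.3 = 182.3 kN.
Vertical equilibrium: R_P = ΣP − R_Q = 349.5 − 182.3 = 167.2 kN.

R_P = 167.2 kN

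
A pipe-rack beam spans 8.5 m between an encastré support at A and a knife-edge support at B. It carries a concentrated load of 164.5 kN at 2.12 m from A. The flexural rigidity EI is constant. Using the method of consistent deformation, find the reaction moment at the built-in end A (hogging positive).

Take the reaction at B as the redundant and release it; the primary structure is a cantilever fixed at A.
Free-end deflection of the primary structure under the applied loading (downward +):
  point load 164.5 at a = 2.12: Pa²(3L − a)/(6EI) = 2881/EI
Tip deflection under a unit load at B: L³/(3EI) = 204.7/EI.
Compatibility at B: δ_0 − R_B·δ_{BB} = 0, so R_B = 2881/204.7 = 14.07 kN.
Moment equilibrium about A: M_A = Σ(load moments about A) − R_B·L = 348.7 − 14.07×8.5 = 229.1 kN·m.

M_A = 229.1 kN·m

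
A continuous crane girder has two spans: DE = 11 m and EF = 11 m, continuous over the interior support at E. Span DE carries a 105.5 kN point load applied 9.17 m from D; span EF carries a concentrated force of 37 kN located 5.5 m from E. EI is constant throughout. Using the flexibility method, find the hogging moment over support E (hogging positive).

Release continuity at E by inserting a hinge; the redundant is the internal moment M_E. The primary structure is two simply-supported spans DE and EF.
Discontinuity in slope at E on the released structure — sum the simple-span end rotations:
  span DE: point load 105.5 at a = 9.17: Pab(L + a)/(6LEI) = 541/EI
  span EF: point load 37 at a = 5.5: Pab(L + b)/(6LEI) = 279.8/EI
  relative rotation θ_0 = (541 + 279.8)/EI = 820.9/EI
A unit hogging moment at E produces rotation L₁/(3EI) + L₂/(3EI) = 7.333/EI.
Slope continuity at E: θ_0 = M_E·7.333/EI, so M_E = 820.9/7.333 = 111.9 kN·m (hogging).

M_E = 111.9 kN·m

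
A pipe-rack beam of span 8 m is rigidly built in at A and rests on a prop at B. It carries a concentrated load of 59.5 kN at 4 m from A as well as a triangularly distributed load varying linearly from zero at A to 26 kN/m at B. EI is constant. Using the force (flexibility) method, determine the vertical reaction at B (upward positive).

Take the reaction at B as the redundant and release it; the primary structure is a cantilever fixed at A.
Deflection at B on the released cantilever, summing each load's contribution:
  point load 59.5 at a = 4: Pa²(3L − a)/(6EI) = 3173/EI
  triangular load, peak 26 at the free end: 11w₀L⁴/(120EI) = 9762/EI
  δ_0 = 12935/EI
Flexibility coefficient — unit upward force at B: δ_{BB} = L³/(3EI) = 170.7/EI.
The prop prevents deflection at B: R_B = δ_0/δ_{BB} = 12935/170.7 = 75.79 kN.

R_B = 75.79 kN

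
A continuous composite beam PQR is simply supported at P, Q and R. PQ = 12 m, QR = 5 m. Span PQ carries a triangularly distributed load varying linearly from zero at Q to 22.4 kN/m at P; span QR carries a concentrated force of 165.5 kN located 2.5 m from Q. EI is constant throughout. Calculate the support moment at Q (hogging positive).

M_Q = 178.5 kN·m

Release continuity at Q by inserting a hinge; the redundant is the internal moment M_Q. The primary structure is two simply-supported spans PQ and QR.
Rotations at Q on the released spans (each span's end-slope, ×1/EI):
  span PQ: triangular load, peak 22.4: 7w₀L³/(360EI) = 752.6/EI
  span QR: point load 165.5 at a = 2.5: Pab(L + b)/(6LEI) = 258.6/EI
  relative rotation θ_0 = (752.6 + 258.6)/EI = 1011/EI
A unit hogging moment at Q produces rotation L₁/(3EI) + L₂/(3EI) = 5.667/EI.
Slope continuity at Q: θ_0 = M_Q·5.667/EI, so M_Q = 1011/5.667 = 178.5 kN·m (hogging).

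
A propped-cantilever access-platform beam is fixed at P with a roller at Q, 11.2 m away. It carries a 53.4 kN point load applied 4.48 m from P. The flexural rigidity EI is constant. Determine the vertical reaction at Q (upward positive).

R_Q = 11.11 kN

Release the roller at Q. Primary structure: cantilever fixed at P.
Free-end deflection of the primary structure under the applied loading (downward +):
  point load 53.4 at a = 4.48: Pa²(3L − a)/(6EI) = 5202/EI
Flexibility coefficient — unit upward force at Q: δ_{QQ} = L³/(3EI) = 468.3/EI.
The prop prevents deflection at Q: R_Q = δ_0/δ_{QQ} = 5202/468.3 = 11.11 kN.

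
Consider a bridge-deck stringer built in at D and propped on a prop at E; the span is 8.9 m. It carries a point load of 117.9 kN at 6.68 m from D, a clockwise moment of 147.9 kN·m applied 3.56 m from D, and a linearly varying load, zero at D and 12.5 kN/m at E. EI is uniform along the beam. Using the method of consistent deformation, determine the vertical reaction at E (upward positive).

Release the roller at E. Primary structure: cantilever fixed at D.
Deflection at E on the released cantilever, summing each load's contribution:
  point load 117.9 at a = 6.68: Pa²(3L − a)/(6EI) = 17554/EI
  clockwise couple 147.9 at a = 3.56: M₀a(2L − a)/(2EI) = 3749/EI
  triangular load, peak 12.5 at the free end: 11w₀L⁴/(120EI) = 7189/EI
  δ_0 = 28492/EI
Flexibility coefficient — unit upward force at E: δ_{EE} = L³/(3EI) = 235/EI.
Compatibility at E: δ_0 − R_E·δ_{EE} = 0, so R_E = 28492/235 = 121.2 kN.

R_E = 121.2 kN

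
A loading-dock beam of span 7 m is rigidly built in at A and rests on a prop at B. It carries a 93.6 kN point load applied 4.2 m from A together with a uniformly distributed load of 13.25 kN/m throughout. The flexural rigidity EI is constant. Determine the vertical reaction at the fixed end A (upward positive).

Remove the prop at B; the released (primary) structure is a cantilever built in at A.
Downward deflection at the released point B due to the loads:
  point load 93.6 at a = 4.2: Pa²(3L − a)/(6EI) = 4623/EI
  UDL 13.25: wL⁴/(8EI) = 3977/EI
  δ_0 = 8600/EI
Flexibility coefficient — unit upward force at B: δ_{BB} = L³/(3EI) = 114.3/EI.
The prop prevents deflection at B: R_B = δ_0/δ_{BB} = 8600/114.3 = 75.22 kN.
Vertical equilibrium: R_A = ΣP − R_B = 186.3 − 75.22 = 111.1 kN.

R_A = 111.1 kN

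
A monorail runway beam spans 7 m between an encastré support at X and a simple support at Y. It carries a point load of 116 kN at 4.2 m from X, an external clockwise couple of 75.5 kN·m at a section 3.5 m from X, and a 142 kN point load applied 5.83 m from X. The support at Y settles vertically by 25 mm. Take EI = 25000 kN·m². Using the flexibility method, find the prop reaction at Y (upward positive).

Release the roller at Y. Primary structure: cantilever fixed at X.
Free-end deflection of the primary structure under the applied loading (downward +):
  point load 116 at a = 4.2: Pa²(3L − a)/(6EI) = 5729/EI
  clockwise couple 75.5 at a = 3.5: M₀a(2L − a)/(2EI) = 1387/EI
  point load 142 at a = 5.83: Pa²(3L − a)/(6EI) = 12203/EI
  δ_0 = 19320/EI
Flexibility coefficient — unit upward force at Y: δ_{YY} = L³/(3EI) = 114.3/EI.
With EI = 25000 kN·m²: δ_0 = 0.77278 m and δ_{YY} = 0.004573 m/kN.
Compatibility — the beam at Y must follow the support down by 0.025 m: δ_0 − R_Y·δ_{YY} = 0.025, so R_Y = (0.77278 − 0.025)/0.004573 = 163.5 kN.

R_Y = 163.5 kN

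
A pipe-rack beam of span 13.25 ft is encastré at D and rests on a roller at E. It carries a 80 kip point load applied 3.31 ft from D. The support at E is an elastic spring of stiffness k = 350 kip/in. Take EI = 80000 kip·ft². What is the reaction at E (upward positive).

Take the reaction at E as the redundant and release it; the primary structure is a cantilever fixed at D.
Primary-structure tip deflection at E by superposition:
  point load 80 at a = 3.31: Pa²(3L − a)/(6EI) = 5323/EI
Flexibility coefficient — unit upward force at E: δ_{EE} = L³/(3EI) = 775.4/EI.
With EI = 80000 kip·ft²: δ_0 = 0.06654 ft and δ_{EE} = 0.009693 ft/kip.
Compatibility — the spring shortens by R_E/k under the reaction it provides: δ_0 − R_E·δ_{EE} = R_E/k. With 1/k = 1/(350×12) ft/kip = 0.000238 ft/kip, R_E = δ_0 / (δ_{EE} + 1/k) = 0.06654 / (0.009693 + 0.000238) = 6.701 kip.

R_E = 6.701 kip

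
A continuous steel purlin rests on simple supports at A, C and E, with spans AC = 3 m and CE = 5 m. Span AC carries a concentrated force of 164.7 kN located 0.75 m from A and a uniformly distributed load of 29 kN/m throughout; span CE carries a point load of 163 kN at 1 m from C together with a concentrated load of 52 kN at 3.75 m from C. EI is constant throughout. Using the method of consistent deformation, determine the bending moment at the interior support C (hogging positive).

M_C = 126.3 kN·m

Take M_C as the redundant. Released structure: two simple spans AC and CE with a hinge at C.
Discontinuity in slope at C on the released structure — sum the simple-span end rotations:
  span AC: point load 164.7 at a = 0.75: Pab(L + a)/(6LEI) = 57.9/EI
  span AC: UDL 29: wL³/(24EI) = 32.62/EI
  span CE: point load 163 at a = 1: Pab(L + b)/(6LEI) = 195.6/EI
  span CE: point load 52 at a = 3.75: Pab(L + b)/(6LEI) = 50.78/EI
  relative rotation θ_0 = (90.53 + 246.4)/EI = 336.9/EI
A unit hogging moment at C produces rotation L₁/(3EI) + L₂/(3EI) = 2.667/EI.
Slope continuity at C: θ_0 = M_C·2.667/EI, so M_C = 336.9/2.667 = 126.3 kN·m (hogging).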